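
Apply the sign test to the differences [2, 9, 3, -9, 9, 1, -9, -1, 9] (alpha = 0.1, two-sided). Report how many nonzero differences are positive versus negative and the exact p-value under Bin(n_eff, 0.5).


Step 1: Discard zero differences. Original n = 9; n_eff = number of nonzero differences = 9.
Nonzero differences (with sign): +2, +9, +3, -9, +9, +1, -9, -1, +9
Step 2: Count signs: positive = 6, negative = 3.
Step 3: Under H0: P(positive) = 0.5, so the number of positives S ~ Bin(9, 0.5).
Step 4: Two-sided exact p-value = sum of Bin(9,0.5) probabilities at or below the observed probability = 0.507812.
Step 5: alpha = 0.1. fail to reject H0.

n_eff = 9, pos = 6, neg = 3, p = 0.507812, fail to reject H0.


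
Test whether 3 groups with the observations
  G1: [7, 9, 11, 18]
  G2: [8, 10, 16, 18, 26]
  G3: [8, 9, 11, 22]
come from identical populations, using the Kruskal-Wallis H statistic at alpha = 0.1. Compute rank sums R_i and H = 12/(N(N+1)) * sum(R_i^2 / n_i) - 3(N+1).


Step 1: Combine all N = 13 observations and assign midranks.
sorted (value, group, rank): (7,G1,1), (8,G2,2.5), (8,G3,2.5), (9,G1,4.5), (9,G3,4.5), (10,G2,6), (11,G1,7.5), (11,G3,7.5), (16,G2,9), (18,G1,10.5), (18,G2,10.5), (22,G3,12), (26,G2,13)
Step 2: Sum ranks within each group.
R_1 = 23.5 (n_1 = 4)
R_2 = 41 (n_2 = 5)
R_3 = 26.5 (n_3 = 4)
Step 3: H = 12/(N(N+1)) * sum(R_i^2/n_i) - 3(N+1)
     = 12/(13*14) * (23.5^2/4 + 41^2/5 + 26.5^2/4) - 3*14
     = 0.065934 * 649.825 - 42
     = 0.845604.
Step 4: Ties present; correction factor C = 1 - 24/(13^3 - 13) = 0.989011. Corrected H = 0.845604 / 0.989011 = 0.855000.
Step 5: Under H0, H ~ chi^2(2); p-value = 0.652137.
Step 6: alpha = 0.1. fail to reject H0.

H = 0.8550, df = 2, p = 0.652137, fail to reject H0.


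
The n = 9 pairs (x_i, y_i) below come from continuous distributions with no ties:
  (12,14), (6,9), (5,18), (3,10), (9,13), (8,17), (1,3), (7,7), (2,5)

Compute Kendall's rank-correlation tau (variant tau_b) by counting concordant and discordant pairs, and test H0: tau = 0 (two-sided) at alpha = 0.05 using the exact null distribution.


Step 1: Enumerate the 36 unordered pairs (i,j) with i<j and classify each by sign(x_j-x_i) * sign(y_j-y_i).
  (1,2):dx=-6,dy=-5->C; (1,3):dx=-7,dy=+4->D; (1,4):dx=-9,dy=-4->C; (1,5):dx=-3,dy=-1->C
  (1,6):dx=-4,dy=+3->D; (1,7):dx=-11,dy=-11->C; (1,8):dx=-5,dy=-7->C; (1,9):dx=-10,dy=-9->C
  (2,3):dx=-1,dy=+9->D; (2,4):dx=-3,dy=+1->D; (2,5):dx=+3,dy=+4->C; (2,6):dx=+2,dy=+8->C
  (2,7):dx=-5,dy=-6->C; (2,8):dx=+1,dy=-2->D; (2,9):dx=-4,dy=-4->C; (3,4):dx=-2,dy=-8->C
  (3,5):dx=+4,dy=-5->D; (3,6):dx=+3,dy=-1->D; (3,7):dx=-4,dy=-15->C; (3,8):dx=+2,dy=-11->D
  (3,9):dx=-3,dy=-13->C; (4,5):dx=+6,dy=+3->C; (4,6):dx=+5,dy=+7->C; (4,7):dx=-2,dy=-7->C
  (4,8):dx=+4,dy=-3->D; (4,9):dx=-1,dy=-5->C; (5,6):dx=-1,dy=+4->D; (5,7):dx=-8,dy=-10->C
  (5,8):dx=-2,dy=-6->C; (5,9):dx=-7,dy=-8->C; (6,7):dx=-7,dy=-14->C; (6,8):dx=-1,dy=-10->C
  (6,9):dx=-6,dy=-12->C; (7,8):dx=+6,dy=+4->C; (7,9):dx=+1,dy=+2->C; (8,9):dx=-5,dy=-2->C
Step 2: C = 26, D = 10, total pairs = 36.
Step 3: tau = (C - D)/(n(n-1)/2) = (26 - 10)/36 = 0.444444.
Step 4: Exact two-sided p-value (enumerate n! = 362880 permutations of y under H0): p = 0.119439.
Step 5: alpha = 0.05. fail to reject H0.

tau_b = 0.4444 (C=26, D=10), p = 0.119439, fail to reject H0.


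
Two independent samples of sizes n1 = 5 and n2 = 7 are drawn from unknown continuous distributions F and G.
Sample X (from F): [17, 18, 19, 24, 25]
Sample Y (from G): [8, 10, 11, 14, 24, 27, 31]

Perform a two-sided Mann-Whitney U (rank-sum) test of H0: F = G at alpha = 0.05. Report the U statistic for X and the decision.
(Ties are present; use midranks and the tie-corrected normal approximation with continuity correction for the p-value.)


Step 1: Combine and sort all 12 observations; assign midranks.
sorted (value, group): (8,Y), (10,Y), (11,Y), (14,Y), (17,X), (18,X), (19,X), (24,X), (24,Y), (25,X), (27,Y), (31,Y)
ranks: 8->1, 10->2, 11->3, 14->4, 17->5, 18->6, 19->7, 24->8.5, 24->8.5, 25->10, 27->11, 31->12
Step 2: Rank sum for X: R1 = 5 + 6 + 7 + 8.5 + 10 = 36.5.
Step 3: U_X = R1 - n1(n1+1)/2 = 36.5 - 5*6/2 = 36.5 - 15 = 21.5.
       U_Y = n1*n2 - U_X = 35 - 21.5 = 13.5.
Step 4: Ties are present, so use the tie-corrected normal approximation (with continuity correction) for the p-value.
Step 5: p-value = 0.569088; compare to alpha = 0.05. fail to reject H0.

U_X = 21.5, p = 0.569088, fail to reject H0 at alpha = 0.05.


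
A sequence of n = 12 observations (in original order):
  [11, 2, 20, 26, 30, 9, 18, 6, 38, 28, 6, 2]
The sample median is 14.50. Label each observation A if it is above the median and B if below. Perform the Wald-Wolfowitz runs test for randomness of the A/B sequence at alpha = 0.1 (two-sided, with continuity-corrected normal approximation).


Step 1: Compute median = 14.50; label A = above, B = below.
Labels in order: BBAAABABAABB  (n_A = 6, n_B = 6)
Step 2: Count runs R = 7.
Step 3: Under H0 (random ordering), E[R] = 2*n_A*n_B/(n_A+n_B) + 1 = 2*6*6/12 + 1 = 7.0000.
        Var[R] = 2*n_A*n_B*(2*n_A*n_B - n_A - n_B) / ((n_A+n_B)^2 * (n_A+n_B-1)) = 4320/1584 = 2.7273.
        SD[R] = 1.6514.
Step 4: R = E[R], so z = 0 with no continuity correction.
Step 5: Two-sided p-value via normal approximation = 2*(1 - Phi(|z|)) = 1.000000.
Step 6: alpha = 0.1. fail to reject H0.

R = 7, z = 0.0000, p = 1.000000, fail to reject H0.


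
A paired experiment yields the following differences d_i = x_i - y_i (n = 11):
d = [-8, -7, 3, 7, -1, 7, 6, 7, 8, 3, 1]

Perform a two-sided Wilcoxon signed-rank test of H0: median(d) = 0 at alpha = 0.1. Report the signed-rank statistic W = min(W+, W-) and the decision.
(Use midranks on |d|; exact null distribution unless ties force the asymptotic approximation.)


Step 1: Drop any zero differences (none here) and take |d_i|.
|d| = [8, 7, 3, 7, 1, 7, 6, 7, 8, 3, 1]
Step 2: Midrank |d_i| (ties get averaged ranks).
ranks: |8|->10.5, |7|->7.5, |3|->3.5, |7|->7.5, |1|->1.5, |7|->7.5, |6|->5, |7|->7.5, |8|->10.5, |3|->3.5, |1|->1.5
Step 3: Attach original signs; sum ranks with positive sign and with negative sign.
W+ = 3.5 + 7.5 + 7.5 + 5 + 7.5 + 10.5 + 3.5 + 1.5 = 46.5
W- = 10.5 + 7.5 + 1.5 = 19.5
(Check: W+ + W- = 66 should equal n(n+1)/2 = 66.)
Step 4: Test statistic W = min(W+, W-) = 19.5.
Step 5: Ties in |d|, so use the tie-corrected normal approximation.
        E[W] = n(n+1)/4 = 11*12/4 = 33.
        Tie groups: |d|=1 (t=2), |d|=3 (t=2), |d|=7 (t=4), |d|=8 (t=2); sum(t^3 - t) = 78.
        Var[W] = n(n+1)(2n+1)/24 - sum(t^3-t)/48 = 3036/24 - 78/48 = 124.875.
        z = (W - E[W]) / sqrt(Var[W]) = (19.5 - 33) / 11.1747 = -1.2081.
        Two-sided p = 2*Phi(z) = 0.227016.
Step 6: alpha = 0.1. fail to reject H0.

W+ = 46.5, W- = 19.5, W = min = 19.5, p = 0.227016, fail to reject H0.


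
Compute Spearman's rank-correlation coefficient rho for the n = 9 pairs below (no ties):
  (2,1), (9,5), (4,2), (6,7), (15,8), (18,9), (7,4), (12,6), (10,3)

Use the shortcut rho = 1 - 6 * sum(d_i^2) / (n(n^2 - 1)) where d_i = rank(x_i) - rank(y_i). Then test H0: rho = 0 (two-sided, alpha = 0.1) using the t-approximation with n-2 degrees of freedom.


Step 1: Rank x and y separately (midranks; no ties here).
rank(x): 2->1, 9->5, 4->2, 6->3, 15->8, 18->9, 7->4, 12->7, 10->6
rank(y): 1->1, 5->5, 2->2, 7->7, 8->8, 9->9, 4->4, 6->6, 3->3
Step 2: d_i = R_x(i) - R_y(i); compute d_i^2.
  (1-1)^2=0, (5-5)^2=0, (2-2)^2=0, (3-7)^2=16, (8-8)^2=0, (9-9)^2=0, (4-4)^2=0, (7-6)^2=1, (6-3)^2=9
sum(d^2) = 26.
Step 3: rho = 1 - 6*26 / (9*(9^2 - 1)) = 1 - 156/720 = 0.783333.
Step 4: Under H0, t = rho * sqrt((n-2)/(1-rho^2)) = 3.3341 ~ t(7).
Step 5: Two-sided p-value from the t-distribution with 7 df = 0.012520.
Step 6: alpha = 0.1. reject H0.

rho = 0.7833, p = 0.012520, reject H0 at alpha = 0.1.


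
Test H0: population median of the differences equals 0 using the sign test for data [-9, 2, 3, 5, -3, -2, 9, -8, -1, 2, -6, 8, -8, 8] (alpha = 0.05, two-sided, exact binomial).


Step 1: Discard zero differences. Original n = 14; n_eff = number of nonzero differences = 14.
Nonzero differences (with sign): -9, +2, +3, +5, -3, -2, +9, -8, -1, +2, -6, +8, -8, +8
Step 2: Count signs: positive = 7, negative = 7.
Step 3: Under H0: P(positive) = 0.5, so the number of positives S ~ Bin(14, 0.5).
Step 4: Two-sided exact p-value = sum of Bin(14,0.5) probabilities at or below the observed probability = 1.000000.
Step 5: alpha = 0.05. fail to reject H0.

n_eff = 14, pos = 7, neg = 7, p = 1.000000, fail to reject H0.


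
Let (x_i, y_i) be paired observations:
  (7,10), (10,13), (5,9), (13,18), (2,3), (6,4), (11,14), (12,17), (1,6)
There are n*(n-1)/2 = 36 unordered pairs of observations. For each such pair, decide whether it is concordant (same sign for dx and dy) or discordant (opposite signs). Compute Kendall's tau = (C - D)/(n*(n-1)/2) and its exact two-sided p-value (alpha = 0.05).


Step 1: Enumerate the 36 unordered pairs (i,j) with i<j and classify each by sign(x_j-x_i) * sign(y_j-y_i).
  (1,2):dx=+3,dy=+3->C; (1,3):dx=-2,dy=-1->C; (1,4):dx=+6,dy=+8->C; (1,5):dx=-5,dy=-7->C
  (1,6):dx=-1,dy=-6->C; (1,7):dx=+4,dy=+4->C; (1,8):dx=+5,dy=+7->C; (1,9):dx=-6,dy=-4->C
  (2,3):dx=-5,dy=-4->C; (2,4):dx=+3,dy=+5->C; (2,5):dx=-8,dy=-10->C; (2,6):dx=-4,dy=-9->C
  (2,7):dx=+1,dy=+1->C; (2,8):dx=+2,dy=+4->C; (2,9):dx=-9,dy=-7->C; (3,4):dx=+8,dy=+9->C
  (3,5):dx=-3,dy=-6->C; (3,6):dx=+1,dy=-5->D; (3,7):dx=+6,dy=+5->C; (3,8):dx=+7,dy=+8->C
  (3,9):dx=-4,dy=-3->C; (4,5):dx=-11,dy=-15->C; (4,6):dx=-7,dy=-14->C; (4,7):dx=-2,dy=-4->C
  (4,8):dx=-1,dy=-1->C; (4,9):dx=-12,dy=-12->C; (5,6):dx=+4,dy=+1->C; (5,7):dx=+9,dy=+11->C
  (5,8):dx=+10,dy=+14->C; (5,9):dx=-1,dy=+3->D; (6,7):dx=+5,dy=+10->C; (6,8):dx=+6,dy=+13->C
  (6,9):dx=-5,dy=+2->D; (7,8):dx=+1,dy=+3->C; (7,9):dx=-10,dy=-8->C; (8,9):dx=-11,dy=-11->C
Step 2: C = 33, D = 3, total pairs = 36.
Step 3: tau = (C - D)/(n(n-1)/2) = (33 - 3)/36 = 0.833333.
Step 4: Exact two-sided p-value (enumerate n! = 362880 permutations of y under H0): p = 0.000854.
Step 5: alpha = 0.05. reject H0.

tau_b = 0.8333 (C=33, D=3), p = 0.000854, reject H0.


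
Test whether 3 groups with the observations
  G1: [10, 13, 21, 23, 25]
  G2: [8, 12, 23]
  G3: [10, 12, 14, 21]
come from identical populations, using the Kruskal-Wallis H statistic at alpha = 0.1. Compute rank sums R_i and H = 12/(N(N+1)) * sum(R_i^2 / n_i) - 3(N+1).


Step 1: Combine all N = 12 observations and assign midranks.
sorted (value, group, rank): (8,G2,1), (10,G1,2.5), (10,G3,2.5), (12,G2,4.5), (12,G3,4.5), (13,G1,6), (14,G3,7), (21,G1,8.5), (21,G3,8.5), (23,G1,10.5), (23,G2,10.5), (25,G1,12)
Step 2: Sum ranks within each group.
R_1 = 39.5 (n_1 = 5)
R_2 = 16 (n_2 = 3)
R_3 = 22.5 (n_3 = 4)
Step 3: H = 12/(N(N+1)) * sum(R_i^2/n_i) - 3(N+1)
     = 12/(12*13) * (39.5^2/5 + 16^2/3 + 22.5^2/4) - 3*13
     = 0.076923 * 523.946 - 39
     = 1.303526.
Step 4: Ties present; correction factor C = 1 - 24/(12^3 - 12) = 0.986014. Corrected H = 1.303526 / 0.986014 = 1.322015.
Step 5: Under H0, H ~ chi^2(2); p-value = 0.516331.
Step 6: alpha = 0.1. fail to reject H0.

H = 1.3220, df = 2, p = 0.516331, fail to reject H0.


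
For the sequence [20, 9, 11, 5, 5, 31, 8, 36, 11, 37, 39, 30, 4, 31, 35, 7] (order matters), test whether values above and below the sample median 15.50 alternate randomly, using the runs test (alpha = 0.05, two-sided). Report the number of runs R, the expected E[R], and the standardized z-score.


Step 1: Compute median = 15.50; label A = above, B = below.
Labels in order: ABBBBABABAAABAAB  (n_A = 8, n_B = 8)
Step 2: Count runs R = 10.
Step 3: Under H0 (random ordering), E[R] = 2*n_A*n_B/(n_A+n_B) + 1 = 2*8*8/16 + 1 = 9.0000.
        Var[R] = 2*n_A*n_B*(2*n_A*n_B - n_A - n_B) / ((n_A+n_B)^2 * (n_A+n_B-1)) = 14336/3840 = 3.7333.
        SD[R] = 1.9322.
Step 4: Continuity-corrected z = (R - 0.5 - E[R]) / SD[R] = (10 - 0.5 - 9.0000) / 1.9322 = 0.2588.
Step 5: Two-sided p-value via normal approximation = 2*(1 - Phi(|z|)) = 0.795809.
Step 6: alpha = 0.05. fail to reject H0.

R = 10, z = 0.2588, p = 0.795809, fail to reject H0.


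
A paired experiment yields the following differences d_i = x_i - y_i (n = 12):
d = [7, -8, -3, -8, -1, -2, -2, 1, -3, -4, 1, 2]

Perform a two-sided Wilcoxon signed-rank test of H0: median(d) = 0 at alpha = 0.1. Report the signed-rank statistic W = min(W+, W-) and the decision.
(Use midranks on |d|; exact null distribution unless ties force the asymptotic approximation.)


Step 1: Drop any zero differences (none here) and take |d_i|.
|d| = [7, 8, 3, 8, 1, 2, 2, 1, 3, 4, 1, 2]
Step 2: Midrank |d_i| (ties get averaged ranks).
ranks: |7|->10, |8|->11.5, |3|->7.5, |8|->11.5, |1|->2, |2|->5, |2|->5, |1|->2, |3|->7.5, |4|->9, |1|->2, |2|->5
Step 3: Attach original signs; sum ranks with positive sign and with negative sign.
W+ = 10 + 2 + 2 + 5 = 19
W- = 11.5 + 7.5 + 11.5 + 2 + 5 + 5 + 7.5 + 9 = 59
(Check: W+ + W- = 78 should equal n(n+1)/2 = 78.)
Step 4: Test statistic W = min(W+, W-) = 19.
Step 5: Ties in |d|, so use the tie-corrected normal approximation.
        E[W] = n(n+1)/4 = 12*13/4 = 39.
        Tie groups: |d|=1 (t=3), |d|=2 (t=3), |d|=3 (t=2), |d|=8 (t=2); sum(t^3 - t) = 60.
        Var[W] = n(n+1)(2n+1)/24 - sum(t^3-t)/48 = 3900/24 - 60/48 = 161.25.
        z = (W - E[W]) / sqrt(Var[W]) = (19 - 39) / 12.6984 = -1.5750.
        Two-sided p = 2*Phi(z) = 0.115257.
Step 6: alpha = 0.1. fail to reject H0.

W+ = 19, W- = 59, W = min = 19, p = 0.115257, fail to reject H0.


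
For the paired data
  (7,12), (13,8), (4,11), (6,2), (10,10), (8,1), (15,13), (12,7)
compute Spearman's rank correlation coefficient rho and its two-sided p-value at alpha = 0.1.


Step 1: Rank x and y separately (midranks; no ties here).
rank(x): 7->3, 13->7, 4->1, 6->2, 10->5, 8->4, 15->8, 12->6
rank(y): 12->7, 8->4, 11->6, 2->2, 10->5, 1->1, 13->8, 7->3
Step 2: d_i = R_x(i) - R_y(i); compute d_i^2.
  (3-7)^2=16, (7-4)^2=9, (1-6)^2=25, (2-2)^2=0, (5-5)^2=0, (4-1)^2=9, (8-8)^2=0, (6-3)^2=9
sum(d^2) = 68.
Step 3: rho = 1 - 6*68 / (8*(8^2 - 1)) = 1 - 408/504 = 0.190476.
Step 4: Under H0, t = rho * sqrt((n-2)/(1-rho^2)) = 0.4753 ~ t(6).
Step 5: Two-sided p-value from the t-distribution with 6 df = 0.651401.
Step 6: alpha = 0.1. fail to reject H0.

rho = 0.1905, p = 0.651401, fail to reject H0 at alpha = 0.1.


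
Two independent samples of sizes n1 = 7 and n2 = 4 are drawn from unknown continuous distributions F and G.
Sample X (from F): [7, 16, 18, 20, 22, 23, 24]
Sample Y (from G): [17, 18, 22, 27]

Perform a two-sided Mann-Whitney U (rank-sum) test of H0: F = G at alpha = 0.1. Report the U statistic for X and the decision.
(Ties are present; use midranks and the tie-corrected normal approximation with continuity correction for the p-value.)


Step 1: Combine and sort all 11 observations; assign midranks.
sorted (value, group): (7,X), (16,X), (17,Y), (18,X), (18,Y), (20,X), (22,X), (22,Y), (23,X), (24,X), (27,Y)
ranks: 7->1, 16->2, 17->3, 18->4.5, 18->4.5, 20->6, 22->7.5, 22->7.5, 23->9, 24->10, 27->11
Step 2: Rank sum for X: R1 = 1 + 2 + 4.5 + 6 + 7.5 + 9 + 10 = 40.
Step 3: U_X = R1 - n1(n1+1)/2 = 40 - 7*8/2 = 40 - 28 = 12.
       U_Y = n1*n2 - U_X = 28 - 12 = 16.
Step 4: Ties are present, so use the tie-corrected normal approximation (with continuity correction) for the p-value.
Step 5: p-value = 0.775820; compare to alpha = 0.1. fail to reject H0.

U_X = 12, p = 0.775820, fail to reject H0 at alpha = 0.1.


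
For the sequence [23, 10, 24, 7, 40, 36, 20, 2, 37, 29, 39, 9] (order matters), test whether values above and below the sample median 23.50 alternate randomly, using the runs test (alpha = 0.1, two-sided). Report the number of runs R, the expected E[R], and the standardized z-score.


Step 1: Compute median = 23.50; label A = above, B = below.
Labels in order: BBABAABBAAAB  (n_A = 6, n_B = 6)
Step 2: Count runs R = 7.
Step 3: Under H0 (random ordering), E[R] = 2*n_A*n_B/(n_A+n_B) + 1 = 2*6*6/12 + 1 = 7.0000.
        Var[R] = 2*n_A*n_B*(2*n_A*n_B - n_A - n_B) / ((n_A+n_B)^2 * (n_A+n_B-1)) = 4320/1584 = 2.7273.
        SD[R] = 1.6514.
Step 4: R = E[R], so z = 0 with no continuity correction.
Step 5: Two-sided p-value via normal approximation = 2*(1 - Phi(|z|)) = 1.000000.
Step 6: alpha = 0.1. fail to reject H0.

R = 7, z = 0.0000, p = 1.000000, fail to reject H0.


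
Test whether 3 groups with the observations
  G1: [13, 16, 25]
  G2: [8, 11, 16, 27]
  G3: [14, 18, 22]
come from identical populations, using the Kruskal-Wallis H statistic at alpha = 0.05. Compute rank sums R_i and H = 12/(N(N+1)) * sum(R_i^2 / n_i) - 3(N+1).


Step 1: Combine all N = 10 observations and assign midranks.
sorted (value, group, rank): (8,G2,1), (11,G2,2), (13,G1,3), (14,G3,4), (16,G1,5.5), (16,G2,5.5), (18,G3,7), (22,G3,8), (25,G1,9), (27,G2,10)
Step 2: Sum ranks within each group.
R_1 = 17.5 (n_1 = 3)
R_2 = 18.5 (n_2 = 4)
R_3 = 19 (n_3 = 3)
Step 3: H = 12/(N(N+1)) * sum(R_i^2/n_i) - 3(N+1)
     = 12/(10*11) * (17.5^2/3 + 18.5^2/4 + 19^2/3) - 3*11
     = 0.109091 * 307.979 - 33
     = 0.597727.
Step 4: Ties present; correction factor C = 1 - 6/(10^3 - 10) = 0.993939. Corrected H = 0.597727 / 0.993939 = 0.601372.
Step 5: Under H0, H ~ chi^2(2); p-value = 0.740310.
Step 6: alpha = 0.05. fail to reject H0.

H = 0.6014, df = 2, p = 0.740310, fail to reject H0.


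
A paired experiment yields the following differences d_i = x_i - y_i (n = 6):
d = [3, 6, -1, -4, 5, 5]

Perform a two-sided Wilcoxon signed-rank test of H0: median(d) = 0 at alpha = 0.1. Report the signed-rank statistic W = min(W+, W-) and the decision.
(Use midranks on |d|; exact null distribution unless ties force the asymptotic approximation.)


Step 1: Drop any zero differences (none here) and take |d_i|.
|d| = [3, 6, 1, 4, 5, 5]
Step 2: Midrank |d_i| (ties get averaged ranks).
ranks: |3|->2, |6|->6, |1|->1, |4|->3, |5|->4.5, |5|->4.5
Step 3: Attach original signs; sum ranks with positive sign and with negative sign.
W+ = 2 + 6 + 4.5 + 4.5 = 17
W- = 1 + 3 = 4
(Check: W+ + W- = 21 should equal n(n+1)/2 = 21.)
Step 4: Test statistic W = min(W+, W-) = 4.
Step 5: Ties in |d|, so use the tie-corrected normal approximation.
        E[W] = n(n+1)/4 = 6*7/4 = 10.5.
        Tie groups: |d|=5 (t=2); sum(t^3 - t) = 6.
        Var[W] = n(n+1)(2n+1)/24 - sum(t^3-t)/48 = 546/24 - 6/48 = 22.625.
        z = (W - E[W]) / sqrt(Var[W]) = (4 - 10.5) / 4.7566 = -1.3665.
        Two-sided p = 2*Phi(z) = 0.171773.
Step 6: alpha = 0.1. fail to reject H0.

W+ = 17, W- = 4, W = min = 4, p = 0.171773, fail to reject H0.


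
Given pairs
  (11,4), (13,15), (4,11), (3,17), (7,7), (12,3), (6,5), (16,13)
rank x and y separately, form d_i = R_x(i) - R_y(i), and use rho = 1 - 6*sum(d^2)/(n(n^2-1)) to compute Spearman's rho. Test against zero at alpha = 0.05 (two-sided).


Step 1: Rank x and y separately (midranks; no ties here).
rank(x): 11->5, 13->7, 4->2, 3->1, 7->4, 12->6, 6->3, 16->8
rank(y): 4->2, 15->7, 11->5, 17->8, 7->4, 3->1, 5->3, 13->6
Step 2: d_i = R_x(i) - R_y(i); compute d_i^2.
  (5-2)^2=9, (7-7)^2=0, (2-5)^2=9, (1-8)^2=49, (4-4)^2=0, (6-1)^2=25, (3-3)^2=0, (8-6)^2=4
sum(d^2) = 96.
Step 3: rho = 1 - 6*96 / (8*(8^2 - 1)) = 1 - 576/504 = -0.142857.
Step 4: Under H0, t = rho * sqrt((n-2)/(1-rho^2)) = -0.3536 ~ t(6).
Step 5: Two-sided p-value from the t-distribution with 6 df = 0.735765.
Step 6: alpha = 0.05. fail to reject H0.

rho = -0.1429, p = 0.735765, fail to reject H0 at alpha = 0.05.


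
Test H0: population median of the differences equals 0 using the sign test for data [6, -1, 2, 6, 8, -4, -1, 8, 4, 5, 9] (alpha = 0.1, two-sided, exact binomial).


Step 1: Discard zero differences. Original n = 11; n_eff = number of nonzero differences = 11.
Nonzero differences (with sign): +6, -1, +2, +6, +8, -4, -1, +8, +4, +5, +9
Step 2: Count signs: positive = 8, negative = 3.
Step 3: Under H0: P(positive) = 0.5, so the number of positives S ~ Bin(11, 0.5).
Step 4: Two-sided exact p-value = sum of Bin(11,0.5) probabilities at or below the observed probability = 0.226562.
Step 5: alpha = 0.1. fail to reject H0.

n_eff = 11, pos = 8, neg = 3, p = 0.226562, fail to reject H0.


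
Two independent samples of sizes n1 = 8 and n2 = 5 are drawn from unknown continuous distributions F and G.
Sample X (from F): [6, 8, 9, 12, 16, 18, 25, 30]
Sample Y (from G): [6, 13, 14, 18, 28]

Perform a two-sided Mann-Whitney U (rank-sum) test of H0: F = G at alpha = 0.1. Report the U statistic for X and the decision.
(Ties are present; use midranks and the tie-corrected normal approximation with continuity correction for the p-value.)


Step 1: Combine and sort all 13 observations; assign midranks.
sorted (value, group): (6,X), (6,Y), (8,X), (9,X), (12,X), (13,Y), (14,Y), (16,X), (18,X), (18,Y), (25,X), (28,Y), (30,X)
ranks: 6->1.5, 6->1.5, 8->3, 9->4, 12->5, 13->6, 14->7, 16->8, 18->9.5, 18->9.5, 25->11, 28->12, 30->13
Step 2: Rank sum for X: R1 = 1.5 + 3 + 4 + 5 + 8 + 9.5 + 11 + 13 = 55.
Step 3: U_X = R1 - n1(n1+1)/2 = 55 - 8*9/2 = 55 - 36 = 19.
       U_Y = n1*n2 - U_X = 40 - 19 = 21.
Step 4: Ties are present, so use the tie-corrected normal approximation (with continuity correction) for the p-value.
Step 5: p-value = 0.941492; compare to alpha = 0.1. fail to reject H0.

U_X = 19, p = 0.941492, fail to reject H0 at alpha = 0.1.


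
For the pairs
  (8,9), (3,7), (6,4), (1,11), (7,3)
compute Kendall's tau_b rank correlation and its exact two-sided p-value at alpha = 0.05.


Step 1: Enumerate the 10 unordered pairs (i,j) with i<j and classify each by sign(x_j-x_i) * sign(y_j-y_i).
  (1,2):dx=-5,dy=-2->C; (1,3):dx=-2,dy=-5->C; (1,4):dx=-7,dy=+2->D; (1,5):dx=-1,dy=-6->C
  (2,3):dx=+3,dy=-3->D; (2,4):dx=-2,dy=+4->D; (2,5):dx=+4,dy=-4->D; (3,4):dx=-5,dy=+7->D
  (3,5):dx=+1,dy=-1->D; (4,5):dx=+6,dy=-8->D
Step 2: C = 3, D = 7, total pairs = 10.
Step 3: tau = (C - D)/(n(n-1)/2) = (3 - 7)/10 = -0.400000.
Step 4: Exact two-sided p-value (enumerate n! = 120 permutations of y under H0): p = 0.483333.
Step 5: alpha = 0.05. fail to reject H0.

tau_b = -0.4000 (C=3, D=7), p = 0.483333, fail to reject H0.


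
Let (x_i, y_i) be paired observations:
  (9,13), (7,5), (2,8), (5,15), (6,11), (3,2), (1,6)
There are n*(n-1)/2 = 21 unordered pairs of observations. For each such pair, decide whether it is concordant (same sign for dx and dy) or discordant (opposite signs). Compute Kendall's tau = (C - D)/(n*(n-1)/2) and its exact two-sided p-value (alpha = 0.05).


Step 1: Enumerate the 21 unordered pairs (i,j) with i<j and classify each by sign(x_j-x_i) * sign(y_j-y_i).
  (1,2):dx=-2,dy=-8->C; (1,3):dx=-7,dy=-5->C; (1,4):dx=-4,dy=+2->D; (1,5):dx=-3,dy=-2->C
  (1,6):dx=-6,dy=-11->C; (1,7):dx=-8,dy=-7->C; (2,3):dx=-5,dy=+3->D; (2,4):dx=-2,dy=+10->D
  (2,5):dx=-1,dy=+6->D; (2,6):dx=-4,dy=-3->C; (2,7):dx=-6,dy=+1->D; (3,4):dx=+3,dy=+7->C
  (3,5):dx=+4,dy=+3->C; (3,6):dx=+1,dy=-6->D; (3,7):dx=-1,dy=-2->C; (4,5):dx=+1,dy=-4->D
  (4,6):dx=-2,dy=-13->C; (4,7):dx=-4,dy=-9->C; (5,6):dx=-3,dy=-9->C; (5,7):dx=-5,dy=-5->C
  (6,7):dx=-2,dy=+4->D
Step 2: C = 13, D = 8, total pairs = 21.
Step 3: tau = (C - D)/(n(n-1)/2) = (13 - 8)/21 = 0.238095.
Step 4: Exact two-sided p-value (enumerate n! = 5040 permutations of y under H0): p = 0.561905.
Step 5: alpha = 0.05. fail to reject H0.

tau_b = 0.2381 (C=13, D=8), p = 0.561905, fail to reject H0.


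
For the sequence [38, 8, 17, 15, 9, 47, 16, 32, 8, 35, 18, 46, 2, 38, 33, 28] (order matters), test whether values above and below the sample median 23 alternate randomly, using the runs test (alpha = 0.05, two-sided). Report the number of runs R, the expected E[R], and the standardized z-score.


Step 1: Compute median = 23; label A = above, B = below.
Labels in order: ABBBBABABABABAAA  (n_A = 8, n_B = 8)
Step 2: Count runs R = 11.
Step 3: Under H0 (random ordering), E[R] = 2*n_A*n_B/(n_A+n_B) + 1 = 2*8*8/16 + 1 = 9.0000.
        Var[R] = 2*n_A*n_B*(2*n_A*n_B - n_A - n_B) / ((n_A+n_B)^2 * (n_A+n_B-1)) = 14336/3840 = 3.7333.
        SD[R] = 1.9322.
Step 4: Continuity-corrected z = (R - 0.5 - E[R]) / SD[R] = (11 - 0.5 - 9.0000) / 1.9322 = 0.7763.
Step 5: Two-sided p-value via normal approximation = 2*(1 - Phi(|z|)) = 0.437558.
Step 6: alpha = 0.05. fail to reject H0.

R = 11, z = 0.7763, p = 0.437558, fail to reject H0.


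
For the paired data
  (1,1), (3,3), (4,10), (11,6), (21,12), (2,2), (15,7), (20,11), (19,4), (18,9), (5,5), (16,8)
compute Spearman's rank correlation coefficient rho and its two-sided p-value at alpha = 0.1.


Step 1: Rank x and y separately (midranks; no ties here).
rank(x): 1->1, 3->3, 4->4, 11->6, 21->12, 2->2, 15->7, 20->11, 19->10, 18->9, 5->5, 16->8
rank(y): 1->1, 3->3, 10->10, 6->6, 12->12, 2->2, 7->7, 11->11, 4->4, 9->9, 5->5, 8->8
Step 2: d_i = R_x(i) - R_y(i); compute d_i^2.
  (1-1)^2=0, (3-3)^2=0, (4-10)^2=36, (6-6)^2=0, (12-12)^2=0, (2-2)^2=0, (7-7)^2=0, (11-11)^2=0, (10-4)^2=36, (9-9)^2=0, (5-5)^2=0, (8-8)^2=0
sum(d^2) = 72.
Step 3: rho = 1 - 6*72 / (12*(12^2 - 1)) = 1 - 432/1716 = 0.748252.
Step 4: Under H0, t = rho * sqrt((n-2)/(1-rho^2)) = 3.5667 ~ t(10).
Step 5: Two-sided p-value from the t-distribution with 10 df = 0.005124.
Step 6: alpha = 0.1. reject H0.

rho = 0.7483, p = 0.005124, reject H0 at alpha = 0.1.


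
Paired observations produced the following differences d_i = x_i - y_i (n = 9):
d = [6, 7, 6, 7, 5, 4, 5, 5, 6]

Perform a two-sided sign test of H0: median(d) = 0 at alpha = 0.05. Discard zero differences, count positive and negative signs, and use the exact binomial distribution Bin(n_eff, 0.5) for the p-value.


Step 1: Discard zero differences. Original n = 9; n_eff = number of nonzero differences = 9.
Nonzero differences (with sign): +6, +7, +6, +7, +5, +4, +5, +5, +6
Step 2: Count signs: positive = 9, negative = 0.
Step 3: Under H0: P(positive) = 0.5, so the number of positives S ~ Bin(9, 0.5).
Step 4: Two-sided exact p-value = sum of Bin(9,0.5) probabilities at or below the observed probability = 0.003906.
Step 5: alpha = 0.05. reject H0.

n_eff = 9, pos = 9, neg = 0, p = 0.003906, reject H0.


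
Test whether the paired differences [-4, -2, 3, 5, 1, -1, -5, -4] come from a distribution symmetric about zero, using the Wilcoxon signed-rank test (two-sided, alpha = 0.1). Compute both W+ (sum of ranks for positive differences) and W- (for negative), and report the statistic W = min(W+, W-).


Step 1: Drop any zero differences (none here) and take |d_i|.
|d| = [4, 2, 3, 5, 1, 1, 5, 4]
Step 2: Midrank |d_i| (ties get averaged ranks).
ranks: |4|->5.5, |2|->3, |3|->4, |5|->7.5, |1|->1.5, |1|->1.5, |5|->7.5, |4|->5.5
Step 3: Attach original signs; sum ranks with positive sign and with negative sign.
W+ = 4 + 7.5 + 1.5 = 13
W- = 5.5 + 3 + 1.5 + 7.5 + 5.5 = 23
(Check: W+ + W- = 36 should equal n(n+1)/2 = 36.)
Step 4: Test statistic W = min(W+, W-) = 13.
Step 5: Ties in |d|, so use the tie-corrected normal approximation.
        E[W] = n(n+1)/4 = 8*9/4 = 18.
        Tie groups: |d|=1 (t=2), |d|=4 (t=2), |d|=5 (t=2); sum(t^3 - t) = 18.
        Var[W] = n(n+1)(2n+1)/24 - sum(t^3-t)/48 = 1224/24 - 18/48 = 50.625.
        z = (W - E[W]) / sqrt(Var[W]) = (13 - 18) / 7.1151 = -0.7027.
        Two-sided p = 2*Phi(z) = 0.482225.
Step 6: alpha = 0.1. fail to reject H0.

W+ = 13, W- = 23, W = min = 13, p = 0.482225, fail to reject H0.


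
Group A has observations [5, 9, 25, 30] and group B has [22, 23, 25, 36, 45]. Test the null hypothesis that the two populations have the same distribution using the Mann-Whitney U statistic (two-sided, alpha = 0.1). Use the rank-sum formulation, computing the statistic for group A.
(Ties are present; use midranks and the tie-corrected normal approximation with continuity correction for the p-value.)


Step 1: Combine and sort all 9 observations; assign midranks.
sorted (value, group): (5,X), (9,X), (22,Y), (23,Y), (25,X), (25,Y), (30,X), (36,Y), (45,Y)
ranks: 5->1, 9->2, 22->3, 23->4, 25->5.5, 25->5.5, 30->7, 36->8, 45->9
Step 2: Rank sum for X: R1 = 1 + 2 + 5.5 + 7 = 15.5.
Step 3: U_X = R1 - n1(n1+1)/2 = 15.5 - 4*5/2 = 15.5 - 10 = 5.5.
       U_Y = n1*n2 - U_X = 20 - 5.5 = 14.5.
Step 4: Ties are present, so use the tie-corrected normal approximation (with continuity correction) for the p-value.
Step 5: p-value = 0.325163; compare to alpha = 0.1. fail to reject H0.

U_X = 5.5, p = 0.325163, fail to reject H0 at alpha = 0.1.


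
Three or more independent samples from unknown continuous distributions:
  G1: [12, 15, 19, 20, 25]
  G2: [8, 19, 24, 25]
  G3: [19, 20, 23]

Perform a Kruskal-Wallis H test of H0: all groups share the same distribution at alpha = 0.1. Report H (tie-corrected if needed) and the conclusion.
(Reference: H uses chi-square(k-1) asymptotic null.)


Step 1: Combine all N = 12 observations and assign midranks.
sorted (value, group, rank): (8,G2,1), (12,G1,2), (15,G1,3), (19,G1,5), (19,G2,5), (19,G3,5), (20,G1,7.5), (20,G3,7.5), (23,G3,9), (24,G2,10), (25,G1,11.5), (25,G2,11.5)
Step 2: Sum ranks within each group.
R_1 = 29 (n_1 = 5)
R_2 = 27.5 (n_2 = 4)
R_3 = 21.5 (n_3 = 3)
Step 3: H = 12/(N(N+1)) * sum(R_i^2/n_i) - 3(N+1)
     = 12/(12*13) * (29^2/5 + 27.5^2/4 + 21.5^2/3) - 3*13
     = 0.076923 * 511.346 - 39
     = 0.334295.
Step 4: Ties present; correction factor C = 1 - 36/(12^3 - 12) = 0.979021. Corrected H = 0.334295 / 0.979021 = 0.341458.
Step 5: Under H0, H ~ chi^2(2); p-value = 0.843050.
Step 6: alpha = 0.1. fail to reject H0.

H = 0.3415, df = 2, p = 0.843050, fail to reject H0.


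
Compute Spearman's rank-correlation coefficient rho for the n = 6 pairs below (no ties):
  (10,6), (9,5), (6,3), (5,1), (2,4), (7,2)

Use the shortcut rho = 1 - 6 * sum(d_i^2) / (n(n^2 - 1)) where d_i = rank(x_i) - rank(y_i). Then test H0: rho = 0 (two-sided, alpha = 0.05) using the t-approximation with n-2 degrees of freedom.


Step 1: Rank x and y separately (midranks; no ties here).
rank(x): 10->6, 9->5, 6->3, 5->2, 2->1, 7->4
rank(y): 6->6, 5->5, 3->3, 1->1, 4->4, 2->2
Step 2: d_i = R_x(i) - R_y(i); compute d_i^2.
  (6-6)^2=0, (5-5)^2=0, (3-3)^2=0, (2-1)^2=1, (1-4)^2=9, (4-2)^2=4
sum(d^2) = 14.
Step 3: rho = 1 - 6*14 / (6*(6^2 - 1)) = 1 - 84/210 = 0.600000.
Step 4: Under H0, t = rho * sqrt((n-2)/(1-rho^2)) = 1.5000 ~ t(4).
Step 5: Two-sided p-value from the t-distribution with 4 df = 0.208000.
Step 6: alpha = 0.05. fail to reject H0.

rho = 0.6000, p = 0.208000, fail to reject H0 at alpha = 0.05.


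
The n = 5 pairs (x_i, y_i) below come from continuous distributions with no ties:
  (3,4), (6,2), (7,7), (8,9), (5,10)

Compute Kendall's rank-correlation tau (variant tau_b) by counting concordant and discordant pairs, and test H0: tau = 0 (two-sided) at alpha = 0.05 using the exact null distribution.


Step 1: Enumerate the 10 unordered pairs (i,j) with i<j and classify each by sign(x_j-x_i) * sign(y_j-y_i).
  (1,2):dx=+3,dy=-2->D; (1,3):dx=+4,dy=+3->C; (1,4):dx=+5,dy=+5->C; (1,5):dx=+2,dy=+6->C
  (2,3):dx=+1,dy=+5->C; (2,4):dx=+2,dy=+7->C; (2,5):dx=-1,dy=+8->D; (3,4):dx=+1,dy=+2->C
  (3,5):dx=-2,dy=+3->D; (4,5):dx=-3,dy=+1->D
Step 2: C = 6, D = 4, total pairs = 10.
Step 3: tau = (C - D)/(n(n-1)/2) = (6 - 4)/10 = 0.200000.
Step 4: Exact two-sided p-value (enumerate n! = 120 permutations of y under H0): p = 0.816667.
Step 5: alpha = 0.05. fail to reject H0.

tau_b = 0.2000 (C=6, D=4), p = 0.816667, fail to reject H0.


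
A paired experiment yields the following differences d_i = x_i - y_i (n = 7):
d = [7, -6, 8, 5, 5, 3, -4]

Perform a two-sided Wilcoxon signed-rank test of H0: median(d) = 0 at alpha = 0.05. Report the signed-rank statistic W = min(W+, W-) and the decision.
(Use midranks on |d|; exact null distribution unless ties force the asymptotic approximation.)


Step 1: Drop any zero differences (none here) and take |d_i|.
|d| = [7, 6, 8, 5, 5, 3, 4]
Step 2: Midrank |d_i| (ties get averaged ranks).
ranks: |7|->6, |6|->5, |8|->7, |5|->3.5, |5|->3.5, |3|->1, |4|->2
Step 3: Attach original signs; sum ranks with positive sign and with negative sign.
W+ = 6 + 7 + 3.5 + 3.5 + 1 = 21
W- = 5 + 2 = 7
(Check: W+ + W- = 28 should equal n(n+1)/2 = 28.)
Step 4: Test statistic W = min(W+, W-) = 7.
Step 5: Ties in |d|, so use the tie-corrected normal approximation.
        E[W] = n(n+1)/4 = 7*8/4 = 14.
        Tie groups: |d|=5 (t=2); sum(t^3 - t) = 6.
        Var[W] = n(n+1)(2n+1)/24 - sum(t^3-t)/48 = 840/24 - 6/48 = 34.875.
        z = (W - E[W]) / sqrt(Var[W]) = (7 - 14) / 5.9055 = -1.1853.
        Two-sided p = 2*Phi(z) = 0.235885.
Step 6: alpha = 0.05. fail to reject H0.

W+ = 21, W- = 7, W = min = 7, p = 0.235885, fail to reject H0.


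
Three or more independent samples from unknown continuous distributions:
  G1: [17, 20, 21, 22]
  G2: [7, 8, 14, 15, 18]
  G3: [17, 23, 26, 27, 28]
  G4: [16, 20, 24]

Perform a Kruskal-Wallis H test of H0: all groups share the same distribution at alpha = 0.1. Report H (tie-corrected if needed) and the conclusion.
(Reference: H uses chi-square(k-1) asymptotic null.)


Step 1: Combine all N = 17 observations and assign midranks.
sorted (value, group, rank): (7,G2,1), (8,G2,2), (14,G2,3), (15,G2,4), (16,G4,5), (17,G1,6.5), (17,G3,6.5), (18,G2,8), (20,G1,9.5), (20,G4,9.5), (21,G1,11), (22,G1,12), (23,G3,13), (24,G4,14), (26,G3,15), (27,G3,16), (28,G3,17)
Step 2: Sum ranks within each group.
R_1 = 39 (n_1 = 4)
R_2 = 18 (n_2 = 5)
R_3 = 67.5 (n_3 = 5)
R_4 = 28.5 (n_4 = 3)
Step 3: H = 12/(N(N+1)) * sum(R_i^2/n_i) - 3(N+1)
     = 12/(17*18) * (39^2/4 + 18^2/5 + 67.5^2/5 + 28.5^2/3) - 3*18
     = 0.039216 * 1627.05 - 54
     = 9.805882.
Step 4: Ties present; correction factor C = 1 - 12/(17^3 - 17) = 0.997549. Corrected H = 9.805882 / 0.997549 = 9.829975.
Step 5: Under H0, H ~ chi^2(3); p-value = 0.020068.
Step 6: alpha = 0.1. reject H0.

H = 9.8300, df = 3, p = 0.020068, reject H0.


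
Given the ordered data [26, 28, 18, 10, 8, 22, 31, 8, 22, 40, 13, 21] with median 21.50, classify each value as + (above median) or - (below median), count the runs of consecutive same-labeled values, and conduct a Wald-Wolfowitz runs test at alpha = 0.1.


Step 1: Compute median = 21.50; label A = above, B = below.
Labels in order: AABBBAABAABB  (n_A = 6, n_B = 6)
Step 2: Count runs R = 6.
Step 3: Under H0 (random ordering), E[R] = 2*n_A*n_B/(n_A+n_B) + 1 = 2*6*6/12 + 1 = 7.0000.
        Var[R] = 2*n_A*n_B*(2*n_A*n_B - n_A - n_B) / ((n_A+n_B)^2 * (n_A+n_B-1)) = 4320/1584 = 2.7273.
        SD[R] = 1.6514.
Step 4: Continuity-corrected z = (R + 0.5 - E[R]) / SD[R] = (6 + 0.5 - 7.0000) / 1.6514 = -0.3028.
Step 5: Two-sided p-value via normal approximation = 2*(1 - Phi(|z|)) = 0.762069.
Step 6: alpha = 0.1. fail to reject H0.

R = 6, z = -0.3028, p = 0.762069, fail to reject H0.


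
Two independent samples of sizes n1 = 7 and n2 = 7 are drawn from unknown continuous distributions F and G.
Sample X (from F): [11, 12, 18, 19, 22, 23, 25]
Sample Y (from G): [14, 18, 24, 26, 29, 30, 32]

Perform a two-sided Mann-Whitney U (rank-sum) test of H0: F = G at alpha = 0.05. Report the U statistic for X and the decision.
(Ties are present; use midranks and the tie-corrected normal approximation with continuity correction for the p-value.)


Step 1: Combine and sort all 14 observations; assign midranks.
sorted (value, group): (11,X), (12,X), (14,Y), (18,X), (18,Y), (19,X), (22,X), (23,X), (24,Y), (25,X), (26,Y), (29,Y), (30,Y), (32,Y)
ranks: 11->1, 12->2, 14->3, 18->4.5, 18->4.5, 19->6, 22->7, 23->8, 24->9, 25->10, 26->11, 29->12, 30->13, 32->14
Step 2: Rank sum for X: R1 = 1 + 2 + 4.5 + 6 + 7 + 8 + 10 = 38.5.
Step 3: U_X = R1 - n1(n1+1)/2 = 38.5 - 7*8/2 = 38.5 - 28 = 10.5.
       U_Y = n1*n2 - U_X = 49 - 10.5 = 38.5.
Step 4: Ties are present, so use the tie-corrected normal approximation (with continuity correction) for the p-value.
Step 5: p-value = 0.084192; compare to alpha = 0.05. fail to reject H0.

U_X = 10.5, p = 0.084192, fail to reject H0 at alpha = 0.05.


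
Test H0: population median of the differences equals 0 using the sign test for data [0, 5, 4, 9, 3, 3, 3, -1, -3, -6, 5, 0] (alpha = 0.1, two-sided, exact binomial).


Step 1: Discard zero differences. Original n = 12; n_eff = number of nonzero differences = 10.
Nonzero differences (with sign): +5, +4, +9, +3, +3, +3, -1, -3, -6, +5
Step 2: Count signs: positive = 7, negative = 3.
Step 3: Under H0: P(positive) = 0.5, so the number of positives S ~ Bin(10, 0.5).
Step 4: Two-sided exact p-value = sum of Bin(10,0.5) probabilities at or below the observed probability = 0.343750.
Step 5: alpha = 0.1. fail to reject H0.

n_eff = 10, pos = 7, neg = 3, p = 0.343750, fail to reject H0.


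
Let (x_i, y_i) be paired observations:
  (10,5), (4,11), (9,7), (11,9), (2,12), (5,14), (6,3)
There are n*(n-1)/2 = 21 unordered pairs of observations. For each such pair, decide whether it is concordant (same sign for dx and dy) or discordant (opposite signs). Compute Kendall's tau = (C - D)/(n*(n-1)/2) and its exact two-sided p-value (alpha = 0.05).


Step 1: Enumerate the 21 unordered pairs (i,j) with i<j and classify each by sign(x_j-x_i) * sign(y_j-y_i).
  (1,2):dx=-6,dy=+6->D; (1,3):dx=-1,dy=+2->D; (1,4):dx=+1,dy=+4->C; (1,5):dx=-8,dy=+7->D
  (1,6):dx=-5,dy=+9->D; (1,7):dx=-4,dy=-2->C; (2,3):dx=+5,dy=-4->D; (2,4):dx=+7,dy=-2->D
  (2,5):dx=-2,dy=+1->D; (2,6):dx=+1,dy=+3->C; (2,7):dx=+2,dy=-8->D; (3,4):dx=+2,dy=+2->C
  (3,5):dx=-7,dy=+5->D; (3,6):dx=-4,dy=+7->D; (3,7):dx=-3,dy=-4->C; (4,5):dx=-9,dy=+3->D
  (4,6):dx=-6,dy=+5->D; (4,7):dx=-5,dy=-6->C; (5,6):dx=+3,dy=+2->C; (5,7):dx=+4,dy=-9->D
  (6,7):dx=+1,dy=-11->D
Step 2: C = 7, D = 14, total pairs = 21.
Step 3: tau = (C - D)/(n(n-1)/2) = (7 - 14)/21 = -0.333333.
Step 4: Exact two-sided p-value (enumerate n! = 5040 permutations of y under H0): p = 0.381349.
Step 5: alpha = 0.05. fail to reject H0.

tau_b = -0.3333 (C=7, D=14), p = 0.381349, fail to reject H0.


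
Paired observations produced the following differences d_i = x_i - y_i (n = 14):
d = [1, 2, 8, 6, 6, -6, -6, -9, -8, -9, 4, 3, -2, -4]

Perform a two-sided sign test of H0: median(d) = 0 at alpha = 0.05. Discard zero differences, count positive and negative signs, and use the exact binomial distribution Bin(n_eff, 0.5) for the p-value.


Step 1: Discard zero differences. Original n = 14; n_eff = number of nonzero differences = 14.
Nonzero differences (with sign): +1, +2, +8, +6, +6, -6, -6, -9, -8, -9, +4, +3, -2, -4
Step 2: Count signs: positive = 7, negative = 7.
Step 3: Under H0: P(positive) = 0.5, so the number of positives S ~ Bin(14, 0.5).
Step 4: Two-sided exact p-value = sum of Bin(14,0.5) probabilities at or below the observed probability = 1.000000.
Step 5: alpha = 0.05. fail to reject H0.

n_eff = 14, pos = 7, neg = 7, p = 1.000000, fail to reject H0.


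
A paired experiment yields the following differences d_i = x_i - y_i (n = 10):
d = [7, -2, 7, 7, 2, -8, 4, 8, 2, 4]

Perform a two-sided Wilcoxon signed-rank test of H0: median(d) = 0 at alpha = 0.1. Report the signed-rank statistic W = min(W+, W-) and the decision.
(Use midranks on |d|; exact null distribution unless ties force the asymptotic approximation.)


Step 1: Drop any zero differences (none here) and take |d_i|.
|d| = [7, 2, 7, 7, 2, 8, 4, 8, 2, 4]
Step 2: Midrank |d_i| (ties get averaged ranks).
ranks: |7|->7, |2|->2, |7|->7, |7|->7, |2|->2, |8|->9.5, |4|->4.5, |8|->9.5, |2|->2, |4|->4.5
Step 3: Attach original signs; sum ranks with positive sign and with negative sign.
W+ = 7 + 7 + 7 + 2 + 4.5 + 9.5 + 2 + 4.5 = 43.5
W- = 2 + 9.5 = 11.5
(Check: W+ + W- = 55 should equal n(n+1)/2 = 55.)
Step 4: Test statistic W = min(W+, W-) = 11.5.
Step 5: Ties in |d|, so use the tie-corrected normal approximation.
        E[W] = n(n+1)/4 = 10*11/4 = 27.5.
        Tie groups: |d|=2 (t=3), |d|=4 (t=2), |d|=7 (t=3), |d|=8 (t=2); sum(t^3 - t) = 60.
        Var[W] = n(n+1)(2n+1)/24 - sum(t^3-t)/48 = 2310/24 - 60/48 = 95.
        z = (W - E[W]) / sqrt(Var[W]) = (11.5 - 27.5) / 9.7468 = -1.6416.
        Two-sided p = 2*Phi(z) = 0.100680.
Step 6: alpha = 0.1. fail to reject H0.

W+ = 43.5, W- = 11.5, W = min = 11.5, p = 0.100680, fail to reject H0.


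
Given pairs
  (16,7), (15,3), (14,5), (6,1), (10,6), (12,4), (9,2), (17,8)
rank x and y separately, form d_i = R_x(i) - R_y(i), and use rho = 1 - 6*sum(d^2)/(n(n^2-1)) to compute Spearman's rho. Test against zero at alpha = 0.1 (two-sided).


Step 1: Rank x and y separately (midranks; no ties here).
rank(x): 16->7, 15->6, 14->5, 6->1, 10->3, 12->4, 9->2, 17->8
rank(y): 7->7, 3->3, 5->5, 1->1, 6->6, 4->4, 2->2, 8->8
Step 2: d_i = R_x(i) - R_y(i); compute d_i^2.
  (7-7)^2=0, (6-3)^2=9, (5-5)^2=0, (1-1)^2=0, (3-6)^2=9, (4-4)^2=0, (2-2)^2=0, (8-8)^2=0
sum(d^2) = 18.
Step 3: rho = 1 - 6*18 / (8*(8^2 - 1)) = 1 - 108/504 = 0.785714.
Step 4: Under H0, t = rho * sqrt((n-2)/(1-rho^2)) = 3.1113 ~ t(6).
Step 5: Two-sided p-value from the t-distribution with 6 df = 0.020815.
Step 6: alpha = 0.1. reject H0.

rho = 0.7857, p = 0.020815, reject H0 at alpha = 0.1.
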